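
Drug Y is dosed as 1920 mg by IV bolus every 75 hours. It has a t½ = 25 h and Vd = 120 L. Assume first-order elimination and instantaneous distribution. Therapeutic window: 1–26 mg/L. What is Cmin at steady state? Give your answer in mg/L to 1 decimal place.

The dosing interval is 3 half-lives, so f = 2^(−3) = 0.125.
At steady state, R = 1/(1 − 0.125) = 8/7.
Single-dose peak C₀ = D/Vd = 1920/120 = 16 mg/L.
Steady-state peak Cmax,ss = C₀·R = 16 × 8/7 ≈ 18.286 mg/L.
Steady-state trough Cmin,ss = Cmax,ss·f ≈ 18.286 × 0.125 ≈ 2.286 mg/L.
Trough 2.3 mg/L vs MEC 1 mg/L: adequate.

2.3 mg/L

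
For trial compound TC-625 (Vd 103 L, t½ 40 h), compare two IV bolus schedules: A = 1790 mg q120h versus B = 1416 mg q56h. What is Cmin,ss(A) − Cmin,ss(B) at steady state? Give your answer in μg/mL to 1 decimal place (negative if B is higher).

Regimen A: f = (1/2)^(120/40) ≈ 0.1250; Cmin,ss = (1790/103)·f/(1−f) ≈ 2.483 μg/mL.
Regimen B: f = (1/2)^(56/40) ≈ 0.3789; Cmin,ss = (1416/103)·f/(1−f) ≈ 8.387 μg/mL.
Difference ≈ 2.483 − 8.387 ≈ -5.904 μg/mL.

-5.9 μg/mL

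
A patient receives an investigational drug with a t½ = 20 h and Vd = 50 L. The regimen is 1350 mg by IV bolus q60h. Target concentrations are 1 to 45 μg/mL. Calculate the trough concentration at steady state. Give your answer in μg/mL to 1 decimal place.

τ = 60 h = 3 half-lives, so f = (1/2)^3 = 0.125.
Accumulation ratio R = 1/(1 − f) = 1/0.875 = 8/7.
Single-dose peak C₀ = D/Vd = 1350/50 = 27 μg/mL.
Steady-state peak Cmax,ss = C₀·R = 27 × 8/7 ≈ 30.857 μg/mL.
Steady-state trough Cmin,ss = Cmax,ss·f ≈ 30.857 × 0.125 ≈ 3.857 μg/mL.
Trough 3.9 μg/mL vs MEC 1 μg/mL: adequate.

3.9 μg/mL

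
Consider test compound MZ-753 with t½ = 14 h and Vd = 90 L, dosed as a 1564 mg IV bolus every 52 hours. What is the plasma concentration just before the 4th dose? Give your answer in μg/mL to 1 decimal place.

f = (1/2)^(τ/t½) = (1/2)^(52/14) ≈ 0.0762.
C₀ = D/Vd = 1564/90 ≈ 17.378 μg/mL.
Before the 4th dose, 3 doses have been given. Superposition: Cmin = C₀·(f + f² + … + f^3).
≈ 17.378 × (0.0762 + 0.0058 + 0.0004) ≈ 17.378 × 0.0824 ≈ 1.432 μg/mL.

1.4 μg/mL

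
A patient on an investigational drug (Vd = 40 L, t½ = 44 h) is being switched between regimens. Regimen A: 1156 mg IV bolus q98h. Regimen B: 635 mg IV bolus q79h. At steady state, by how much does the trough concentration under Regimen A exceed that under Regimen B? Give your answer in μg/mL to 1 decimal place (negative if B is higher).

1.4 μg/mL

Regimen A: f = (1/2)^(98/44) ≈ 0.2136; Cmin,ss = (1156/40)·f/(1−f) ≈ 7.850 μg/mL.
Regimen B: f = (1/2)^(79/44) ≈ 0.2881; Cmin,ss = (635/40)·f/(1−f) ≈ 6.424 μg/mL.
Difference ≈ 7.850 − 6.424 ≈ 1.426 μg/mL.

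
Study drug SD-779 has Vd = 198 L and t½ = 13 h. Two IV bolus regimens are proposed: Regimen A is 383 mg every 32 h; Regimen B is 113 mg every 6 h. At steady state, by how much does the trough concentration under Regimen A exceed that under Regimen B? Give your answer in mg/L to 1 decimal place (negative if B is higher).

Regimen A: f = (1/2)^(32/13) ≈ 0.1816; Cmin,ss = (383/198)·f/(1−f) ≈ 0.429 mg/L.
Regimen B: f = (1/2)^(6/13) ≈ 0.7262; Cmin,ss = (113/198)·f/(1−f) ≈ 1.514 mg/L.
Difference ≈ 0.429 − 1.514 ≈ -1.085 mg/L.

-1.1 mg/L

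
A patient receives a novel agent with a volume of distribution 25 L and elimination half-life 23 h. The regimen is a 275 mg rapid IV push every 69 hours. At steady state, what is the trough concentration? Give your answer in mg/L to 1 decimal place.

1.6 mg/L

τ = 69 h = 3 half-lives, so f = (1/2)^3 = 0.125.
At steady state, R = 1/(1 − 0.125) = 8/7.
Single-dose peak C₀ = D/Vd = 275/25 = 11 mg/L.
Steady-state peak Cmax,ss = C₀·R = 11 × 8/7 ≈ 12.571 mg/L.
Steady-state trough Cmin,ss = Cmax,ss·f ≈ 12.571 × 0.125 ≈ 1.571 mg/L.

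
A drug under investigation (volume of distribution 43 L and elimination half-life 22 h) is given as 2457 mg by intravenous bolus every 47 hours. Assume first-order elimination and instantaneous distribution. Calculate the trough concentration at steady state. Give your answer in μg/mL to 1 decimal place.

Over one 47-h interval, 47/22 ≈ 2.1364 half-lives elapse, leaving f ≈ 0.2275 of each dose.
At steady state, accumulation factor R = 1/(1 − e^(−kτ)) ≈ 1.2945.
Each bolus raises the concentration by D/Vd = 2457/43 ≈ 57.140 μg/mL.
Cmax,ss = C₀/(1 − f) ≈ 57.140/0.7725 ≈ 73.968 μg/mL.
One interval later, Cmin,ss = Cmax,ss·e^(−kτ) ≈ 73.968 × 0.2275 ≈ 16.828 μg/mL.

16.8 μg/mL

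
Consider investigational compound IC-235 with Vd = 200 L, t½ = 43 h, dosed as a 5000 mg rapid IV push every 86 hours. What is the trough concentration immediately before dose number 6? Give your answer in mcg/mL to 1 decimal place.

8.3 mcg/mL

f = (1/2)^(τ/t½) = (1/2)^(86/43) ≈ 0.2500.
C₀ = D/Vd = 5000/200 ≈ 25.000 mcg/mL.
Before the 6th dose, 5 doses have been given. Superposition: Cmin = C₀·(f + f² + … + f^5).
≈ 25.000 × (0.2500 + 0.0625 + 0.0156 + 0.0039 + 0.0010) ≈ 25.000 × 0.3330 ≈ 8.325 mcg/mL.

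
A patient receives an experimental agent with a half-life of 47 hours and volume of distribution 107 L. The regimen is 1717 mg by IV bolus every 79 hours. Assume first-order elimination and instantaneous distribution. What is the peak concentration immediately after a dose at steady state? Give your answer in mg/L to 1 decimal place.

23.3 mg/L

τ/t½ = 79/47 ≈ 1.6809, so fraction remaining f = (1/2)^(79/47) ≈ 0.3119.
Accumulation ratio R = 1/(1 − f) ≈ 1/0.6881 ≈ 1.4533.
Single-dose peak C₀ = D/Vd = 1717/107 ≈ 16.047 mg/L.
Cmax,ss = C₀/(1 − f) ≈ 16.047/0.6881 ≈ 23.321 mg/L.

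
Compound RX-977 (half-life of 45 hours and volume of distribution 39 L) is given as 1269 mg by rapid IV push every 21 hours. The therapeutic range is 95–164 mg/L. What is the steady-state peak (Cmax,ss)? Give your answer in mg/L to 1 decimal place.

117.7 mg/L

Over one 21-h interval, 21/45 ≈ 0.46667 half-lives elapse, leaving f ≈ 0.7236 of each dose.
Accumulation ratio R = 1/(1 − f) ≈ 1/0.2764 ≈ 3.6179.
Single-dose peak C₀ = D/Vd = 1269/39 ≈ 32.538 mg/L.
Steady-state peak Cmax,ss = C₀·R ≈ 32.538 × 3.6179 ≈ 117.719 mg/L.
Peak 117.7 mg/L vs MTC 164 mg/L: below toxic threshold.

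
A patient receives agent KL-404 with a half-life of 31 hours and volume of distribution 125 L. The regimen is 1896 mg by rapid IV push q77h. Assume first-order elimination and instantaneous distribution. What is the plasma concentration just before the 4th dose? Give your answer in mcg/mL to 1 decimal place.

f = (1/2)^(τ/t½) = (1/2)^(77/31) ≈ 0.1788.
C₀ = D/Vd = 1896/125 ≈ 15.168 mcg/mL.
Before the 4th dose, 3 doses have been given. Superposition: Cmin = C₀·(f + f² + … + f^3).
≈ 15.168 × (0.1788 + 0.0320 + 0.0057) ≈ 15.168 × 0.2165 ≈ 3.284 mcg/mL.

3.3 mcg/mL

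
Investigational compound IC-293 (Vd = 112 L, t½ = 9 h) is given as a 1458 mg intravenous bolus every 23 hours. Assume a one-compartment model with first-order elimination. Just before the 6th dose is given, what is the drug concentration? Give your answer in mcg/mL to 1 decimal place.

2.7 mcg/mL

f = (1/2)^(τ/t½) = (1/2)^(23/9) ≈ 0.1701.
C₀ = D/Vd = 1458/112 ≈ 13.018 mcg/mL.
Before the 6th dose, 5 doses have been given. Superposition: Cmin = C₀·(f + f² + … + f^5).
≈ 13.018 × (0.1701 + 0.0289 + 0.0049 + 0.0008 + 0.0001) ≈ 13.018 × 0.2048 ≈ 2.666 mcg/mL.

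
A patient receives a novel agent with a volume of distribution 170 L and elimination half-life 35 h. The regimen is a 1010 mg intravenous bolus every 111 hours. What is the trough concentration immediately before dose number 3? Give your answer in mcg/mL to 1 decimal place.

0.7 mcg/mL

f = (1/2)^(τ/t½) = (1/2)^(111/35) ≈ 0.1110.
C₀ = D/Vd = 1010/170 ≈ 5.941 mcg/mL.
Before the 3rd dose, 2 doses have been given. Superposition: Cmin = C₀·(f + f²).
≈ 5.941 × (0.1110 + 0.0123) ≈ 5.941 × 0.1233 ≈ 0.733 mcg/mL.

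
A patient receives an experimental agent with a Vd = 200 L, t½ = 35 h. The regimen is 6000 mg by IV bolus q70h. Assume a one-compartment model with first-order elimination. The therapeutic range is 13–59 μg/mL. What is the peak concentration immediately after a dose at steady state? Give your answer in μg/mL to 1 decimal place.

The dosing interval is 2 half-lives, so f = 2^(−2) = 0.25.
At steady state, R = 1/(1 − 0.25) = 4/3.
Single-dose peak C₀ = D/Vd = 6000/200 = 30 μg/mL.
Steady-state peak Cmax,ss = C₀·R = 30 × 4/3 ≈ 40.000 μg/mL.
Peak 40.0 μg/mL vs MTC 59 μg/mL: below toxic threshold.

40.0 μg/mL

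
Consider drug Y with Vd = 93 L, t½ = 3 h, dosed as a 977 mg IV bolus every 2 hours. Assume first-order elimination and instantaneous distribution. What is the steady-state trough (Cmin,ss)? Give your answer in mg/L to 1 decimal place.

τ/t½ = 2/3 ≈ 0.66667, so fraction remaining f = (1/2)^(2/3) ≈ 0.6300.
Each bolus raises the concentration by D/Vd = 977/93 ≈ 10.505 mg/L.
Steady-state trough Cmin,ss = C₀·f/(1−f) ≈ 10.505 × 0.6300/0.3700 ≈ 17.887 mg/L.

17.9 mg/L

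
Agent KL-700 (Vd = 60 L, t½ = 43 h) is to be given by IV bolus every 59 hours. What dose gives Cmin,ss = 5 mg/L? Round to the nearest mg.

477 mg

τ/t½ = 59/43 ≈ 1.3721, so f = (1/2)^(59/43) ≈ 0.386330.
Cmin,ss = (D/Vd)·f/(1−f), so D = Cmin,ss·Vd·(1−f)/f.
D = 5 × 60 × (1−f)/f ≈ 5 × 60 × 1.58846 ≈ 476.54 mg.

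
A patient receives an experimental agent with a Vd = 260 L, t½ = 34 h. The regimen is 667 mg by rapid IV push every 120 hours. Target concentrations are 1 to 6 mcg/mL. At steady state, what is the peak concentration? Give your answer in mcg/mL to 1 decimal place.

k = ln2/t½ = ln2/34 ≈ 0.020387 h⁻¹; fraction remaining f = e^(−kτ) = e^(−0.020387×120) ≈ 0.0866.
Accumulation ratio R = 1/(1 − f) ≈ 1/0.9134 ≈ 1.0948.
Each bolus raises the concentration by D/Vd = 667/260 ≈ 2.565 mcg/mL.
Steady-state peak Cmax,ss = C₀·R ≈ 2.565 × 1.0948 ≈ 2.808 mcg/mL.
Peak 2.8 mcg/mL vs MTC 6 mcg/mL: below toxic threshold.

2.8 mcg/mL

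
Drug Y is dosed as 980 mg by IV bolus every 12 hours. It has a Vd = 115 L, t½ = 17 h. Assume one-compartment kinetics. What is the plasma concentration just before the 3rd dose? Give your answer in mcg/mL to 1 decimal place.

8.4 mcg/mL

f = (1/2)^(τ/t½) = (1/2)^(12/17) ≈ 0.6131.
C₀ = D/Vd = 980/115 ≈ 8.522 mcg/mL.
Before the 3rd dose, 2 doses have been given. Superposition: Cmin = C₀·(f + f²).
≈ 8.522 × (0.6131 + 0.3759) ≈ 8.522 × 0.9890 ≈ 8.428 mcg/mL.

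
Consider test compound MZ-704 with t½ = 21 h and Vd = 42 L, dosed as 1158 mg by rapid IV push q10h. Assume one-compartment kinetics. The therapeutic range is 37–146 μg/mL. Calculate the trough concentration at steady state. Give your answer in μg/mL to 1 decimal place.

70.5 μg/mL

Over one 10-h interval, 10/21 ≈ 0.47619 half-lives elapse, leaving f ≈ 0.7189 of each dose.
Accumulation ratio R = 1/(1 − f) ≈ 1/0.2811 ≈ 3.5575.
Single-dose peak C₀ = D/Vd = 1158/42 ≈ 27.571 μg/mL.
Cmax,ss = C₀/(1 − f) ≈ 27.571/0.2811 ≈ 98.083 μg/mL.
Steady-state trough Cmin,ss = Cmax,ss·f ≈ 98.083 × 0.7189 ≈ 70.512 μg/mL.
Trough 70.5 μg/mL vs MEC 37 μg/mL: adequate.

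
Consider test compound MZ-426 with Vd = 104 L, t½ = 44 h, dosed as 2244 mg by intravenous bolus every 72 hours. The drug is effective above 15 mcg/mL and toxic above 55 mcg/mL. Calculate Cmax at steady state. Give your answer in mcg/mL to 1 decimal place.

τ/t½ = 72/44 ≈ 1.6364, so fraction remaining f = (1/2)^(72/44) ≈ 0.3217.
At steady state, accumulation factor R = 1/(1 − e^(−kτ)) ≈ 1.4743.
Single-dose peak C₀ = D/Vd = 2244/104 ≈ 21.577 mcg/mL.
Steady-state peak Cmax,ss = C₀·R ≈ 21.577 × 1.4743 ≈ 31.811 mcg/mL.
Peak 31.8 mcg/mL vs MTC 55 mcg/mL: below toxic threshold.

31.8 mcg/mL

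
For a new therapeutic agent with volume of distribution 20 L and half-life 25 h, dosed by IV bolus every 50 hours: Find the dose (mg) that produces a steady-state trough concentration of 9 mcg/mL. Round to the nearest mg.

τ/t½ = 50/25 ≈ 2, so f = (1/2)^(50/25) ≈ 0.250000.
Cmin,ss = (D/Vd)·f/(1−f), so D = Cmin,ss·Vd·(1−f)/f.
D = 9 × 20 × (1−f)/f ≈ 9 × 20 × 3.00000 ≈ 540.00 mg.

540 mg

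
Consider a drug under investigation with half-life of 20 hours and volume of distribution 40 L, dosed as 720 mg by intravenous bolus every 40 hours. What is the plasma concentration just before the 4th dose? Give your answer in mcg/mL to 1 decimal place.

f = (1/2)^(τ/t½) = (1/2)^(40/20) ≈ 0.2500.
C₀ = D/Vd = 720/40 ≈ 18.000 mcg/mL.
Before the 4th dose, 3 doses have been given. Superposition: Cmin = C₀·(f + f² + … + f^3).
≈ 18.000 × (0.2500 + 0.0625 + 0.0156) ≈ 18.000 × 0.3281 ≈ 5.906 mcg/mL.

5.9 mcg/mL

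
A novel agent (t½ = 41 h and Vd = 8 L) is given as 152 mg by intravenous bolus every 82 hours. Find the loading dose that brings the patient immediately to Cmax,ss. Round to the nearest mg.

203 mg

f = (1/2)^(82/41) ≈ 0.250000; accumulation ratio R = 1/(1−f) ≈ 1.33333.
Loading dose to hit Cmax,ss on first dose: D_load = D_maint·R ≈ 152 × 1.33333 ≈ 202.67 mg.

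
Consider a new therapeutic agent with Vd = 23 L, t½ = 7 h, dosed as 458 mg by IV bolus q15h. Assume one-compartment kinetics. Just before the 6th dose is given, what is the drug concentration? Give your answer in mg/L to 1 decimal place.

5.8 mg/L

f = (1/2)^(τ/t½) = (1/2)^(15/7) ≈ 0.2264.
C₀ = D/Vd = 458/23 ≈ 19.913 mg/L.
Before the 6th dose, 5 doses have been given. Superposition: Cmin = C₀·(f + f² + … + f^5).
≈ 19.913 × (0.2264 + 0.0513 + 0.0116 + 0.0026 + 0.0006) ≈ 19.913 × 0.2925 ≈ 5.825 mg/L.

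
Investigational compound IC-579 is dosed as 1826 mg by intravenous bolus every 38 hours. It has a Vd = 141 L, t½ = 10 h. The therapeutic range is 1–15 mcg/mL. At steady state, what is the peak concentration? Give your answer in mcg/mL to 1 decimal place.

Over one 38-h interval, 38/10 ≈ 3.8 half-lives elapse, leaving f ≈ 0.0718 of each dose.
At steady state, accumulation factor R = 1/(1 − e^(−kτ)) ≈ 1.0774.
Single-dose peak C₀ = D/Vd = 1826/141 ≈ 12.950 mcg/mL.
Cmax,ss = C₀/(1 − f) ≈ 12.950/0.9282 ≈ 13.952 mcg/mL.
Peak 14.0 mcg/mL vs MTC 15 mcg/mL: below toxic threshold.

14.0 mcg/mL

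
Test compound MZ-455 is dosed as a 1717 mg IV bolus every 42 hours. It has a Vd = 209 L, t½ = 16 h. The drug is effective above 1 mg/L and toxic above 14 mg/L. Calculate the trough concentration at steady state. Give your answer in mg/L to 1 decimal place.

1.6 mg/L

k = ln2/t½ = ln2/16 ≈ 0.043322 h⁻¹; fraction remaining f = e^(−kτ) = e^(−0.043322×42) ≈ 0.1621.
Single-dose peak C₀ = D/Vd = 1717/209 ≈ 8.215 mg/L.
Steady-state trough Cmin,ss = C₀·f/(1−f) ≈ 8.215 × 0.1621/0.8379 ≈ 1.589 mg/L.
Trough 1.6 mg/L vs MEC 1 mg/L: adequate.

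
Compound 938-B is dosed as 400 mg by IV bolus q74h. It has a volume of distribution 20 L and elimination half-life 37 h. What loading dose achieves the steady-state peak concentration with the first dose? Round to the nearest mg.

f = (1/2)^(74/37) ≈ 0.250000; accumulation ratio R = 1/(1−f) ≈ 1.33333.
Loading dose to hit Cmax,ss on first dose: D_load = D_maint·R ≈ 400 × 1.33333 ≈ 533.33 mg.

533 mg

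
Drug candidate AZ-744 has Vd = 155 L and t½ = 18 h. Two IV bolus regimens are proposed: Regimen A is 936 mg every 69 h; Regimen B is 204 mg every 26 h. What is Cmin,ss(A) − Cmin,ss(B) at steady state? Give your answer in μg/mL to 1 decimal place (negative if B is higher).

Regimen A: f = (1/2)^(69/18) ≈ 0.0702; Cmin,ss = (936/155)·f/(1−f) ≈ 0.456 μg/mL.
Regimen B: f = (1/2)^(26/18) ≈ 0.3674; Cmin,ss = (204/155)·f/(1−f) ≈ 0.764 μg/mL.
Difference ≈ 0.456 − 0.764 ≈ -0.308 μg/mL.

-0.3 μg/mL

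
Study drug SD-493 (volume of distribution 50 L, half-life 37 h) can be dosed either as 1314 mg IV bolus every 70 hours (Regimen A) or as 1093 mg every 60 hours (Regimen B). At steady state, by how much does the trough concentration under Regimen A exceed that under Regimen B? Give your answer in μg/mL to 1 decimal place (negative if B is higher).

Regimen A: f = (1/2)^(70/37) ≈ 0.2695; Cmin,ss = (1314/50)·f/(1−f) ≈ 9.695 μg/mL.
Regimen B: f = (1/2)^(60/37) ≈ 0.3250; Cmin,ss = (1093/50)·f/(1−f) ≈ 10.525 μg/mL.
Difference ≈ 9.695 − 10.525 ≈ -0.830 μg/mL.

-0.8 μg/mL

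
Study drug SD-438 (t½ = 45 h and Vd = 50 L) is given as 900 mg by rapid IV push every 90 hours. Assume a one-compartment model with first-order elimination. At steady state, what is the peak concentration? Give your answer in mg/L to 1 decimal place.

τ = 90 h = 2 half-lives, so f = (1/2)^2 = 0.25.
Accumulation ratio R = 1/(1 − f) = 1/0.75 = 4/3.
Single-dose peak C₀ = D/Vd = 900/50 = 18 mg/L.
Steady-state peak Cmax,ss = C₀·R = 18 × 4/3 ≈ 24.000 mg/L.

24.0 mg/L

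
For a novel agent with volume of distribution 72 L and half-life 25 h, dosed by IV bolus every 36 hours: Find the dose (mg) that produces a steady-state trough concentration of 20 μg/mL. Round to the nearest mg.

2467 mg

τ/t½ = 36/25 ≈ 1.44, so f = (1/2)^(36/25) ≈ 0.368567.
Cmin,ss = (D/Vd)·f/(1−f), so D = Cmin,ss·Vd·(1−f)/f.
D = 20 × 72 × (1−f)/f ≈ 20 × 72 × 1.71321 ≈ 2467.02 mg.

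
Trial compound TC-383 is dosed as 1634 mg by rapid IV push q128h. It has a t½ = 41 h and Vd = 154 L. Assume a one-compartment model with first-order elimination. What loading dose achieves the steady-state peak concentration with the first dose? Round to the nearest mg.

1846 mg

f = (1/2)^(128/41) ≈ 0.114868; accumulation ratio R = 1/(1−f) ≈ 1.12977.
Loading dose to hit Cmax,ss on first dose: D_load = D_maint·R ≈ 1634 × 1.12977 ≈ 1846.04 mg.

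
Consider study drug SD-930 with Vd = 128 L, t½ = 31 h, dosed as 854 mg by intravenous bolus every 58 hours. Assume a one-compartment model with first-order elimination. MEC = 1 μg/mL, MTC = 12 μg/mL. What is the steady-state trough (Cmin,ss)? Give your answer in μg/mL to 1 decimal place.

Over one 58-h interval, 58/31 ≈ 1.871 half-lives elapse, leaving f ≈ 0.2734 of each dose.
Single-dose peak C₀ = D/Vd = 854/128 ≈ 6.672 μg/mL.
Steady-state trough Cmin,ss = C₀·f/(1−f) ≈ 6.672 × 0.2734/0.7266 ≈ 2.510 μg/mL.
Trough 2.5 μg/mL vs MEC 1 μg/mL: adequate.

2.5 μg/mL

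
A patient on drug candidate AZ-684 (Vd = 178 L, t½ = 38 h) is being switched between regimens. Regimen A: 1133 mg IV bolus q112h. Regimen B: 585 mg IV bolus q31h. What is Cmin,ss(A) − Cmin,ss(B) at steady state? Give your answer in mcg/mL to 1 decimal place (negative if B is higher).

Regimen A: f = (1/2)^(112/38) ≈ 0.1296; Cmin,ss = (1133/178)·f/(1−f) ≈ 0.948 mcg/mL.
Regimen B: f = (1/2)^(31/38) ≈ 0.5681; Cmin,ss = (585/178)·f/(1−f) ≈ 4.323 mcg/mL.
Difference ≈ 0.948 − 4.323 ≈ -3.375 mcg/mL.

-3.4 mcg/mL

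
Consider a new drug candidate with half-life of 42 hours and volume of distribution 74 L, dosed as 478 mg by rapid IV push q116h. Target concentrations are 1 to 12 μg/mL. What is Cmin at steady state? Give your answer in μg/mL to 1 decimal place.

1.1 μg/mL

k = ln2/t½ = ln2/42 ≈ 0.016504 h⁻¹; fraction remaining f = e^(−kτ) = e^(−0.016504×116) ≈ 0.1474.
At steady state, accumulation factor R = 1/(1 − e^(−kτ)) ≈ 1.1729.
Each bolus raises the concentration by D/Vd = 478/74 ≈ 6.459 μg/mL.
Cmax,ss = C₀/(1 − f) ≈ 6.459/0.8526 ≈ 7.576 μg/mL.
Steady-state trough Cmin,ss = Cmax,ss·f ≈ 7.576 × 0.1474 ≈ 1.117 μg/mL.
Trough 1.1 μg/mL vs MEC 1 μg/mL: adequate.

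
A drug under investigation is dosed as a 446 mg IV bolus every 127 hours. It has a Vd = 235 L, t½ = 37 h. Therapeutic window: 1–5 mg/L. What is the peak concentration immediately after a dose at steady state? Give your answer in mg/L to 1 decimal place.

2.1 mg/L

τ/t½ = 127/37 ≈ 3.4324, so fraction remaining f = (1/2)^(127/37) ≈ 0.0926.
At steady state, accumulation factor R = 1/(1 − e^(−kτ)) ≈ 1.1020.
Single-dose peak C₀ = D/Vd = 446/235 ≈ 1.898 mg/L.
Steady-state peak Cmax,ss = C₀·R ≈ 1.898 × 1.1020 ≈ 2.092 mg/L.
Peak 2.1 mg/L vs MTC 5 mg/L: below toxic threshold.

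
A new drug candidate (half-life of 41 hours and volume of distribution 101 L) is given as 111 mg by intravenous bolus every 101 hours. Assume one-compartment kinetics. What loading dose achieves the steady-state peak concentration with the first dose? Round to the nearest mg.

136 mg

f = (1/2)^(101/41) ≈ 0.181317; accumulation ratio R = 1/(1−f) ≈ 1.22147.
Loading dose to hit Cmax,ss on first dose: D_load = D_maint·R ≈ 111 × 1.22147 ≈ 135.58 mg.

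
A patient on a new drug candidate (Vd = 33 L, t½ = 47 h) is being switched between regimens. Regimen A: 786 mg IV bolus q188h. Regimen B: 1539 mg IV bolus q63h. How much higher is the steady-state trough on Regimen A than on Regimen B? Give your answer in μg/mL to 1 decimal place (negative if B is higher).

Regimen A: f = (1/2)^(188/47) ≈ 0.0625; Cmin,ss = (786/33)·f/(1−f) ≈ 1.588 μg/mL.
Regimen B: f = (1/2)^(63/47) ≈ 0.3949; Cmin,ss = (1539/33)·f/(1−f) ≈ 30.436 μg/mL.
Difference ≈ 1.588 − 30.436 ≈ -28.848 μg/mL.

-28.8 μg/mL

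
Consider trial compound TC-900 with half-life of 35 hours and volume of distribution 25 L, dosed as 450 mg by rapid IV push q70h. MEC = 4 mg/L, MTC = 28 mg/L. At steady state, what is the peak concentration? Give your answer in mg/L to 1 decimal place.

τ = 70 h = 2 half-lives, so f = (1/2)^2 = 0.25.
At steady state, R = 1/(1 − 0.25) = 4/3.
Single-dose peak C₀ = D/Vd = 450/25 = 18 mg/L.
Steady-state peak Cmax,ss = C₀·R = 18 × 4/3 ≈ 24.000 mg/L.
Peak 24.0 mg/L vs MTC 28 mg/L: below toxic threshold.

24.0 mg/L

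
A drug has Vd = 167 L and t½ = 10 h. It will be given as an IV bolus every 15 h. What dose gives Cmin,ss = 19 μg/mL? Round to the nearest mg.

5802 mg

τ/t½ = 15/10 ≈ 1.5, so f = (1/2)^(15/10) ≈ 0.353553.
Cmin,ss = (D/Vd)·f/(1−f), so D = Cmin,ss·Vd·(1−f)/f.
D = 19 × 167 × (1−f)/f ≈ 19 × 167 × 1.82843 ≈ 5801.61 mg.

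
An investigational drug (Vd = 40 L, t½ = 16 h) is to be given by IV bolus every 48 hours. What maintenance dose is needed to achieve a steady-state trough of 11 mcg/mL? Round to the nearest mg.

τ/t½ = 48/16 ≈ 3, so f = (1/2)^(48/16) ≈ 0.125000.
Cmin,ss = (D/Vd)·f/(1−f), so D = Cmin,ss·Vd·(1−f)/f.
D = 11 × 40 × (1−f)/f ≈ 11 × 40 × 7.00000 ≈ 3080.00 mg.

3080 mg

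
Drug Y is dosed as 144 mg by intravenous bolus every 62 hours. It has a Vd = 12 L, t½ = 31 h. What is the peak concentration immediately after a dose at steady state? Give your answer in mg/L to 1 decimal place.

16.0 mg/L

τ = 62 h = 2 half-lives, so f = (1/2)^2 = 0.25.
At steady state, R = 1/(1 − 0.25) = 4/3.
Single-dose peak C₀ = D/Vd = 144/12 = 12 mg/L.
Steady-state peak Cmax,ss = C₀·R = 12 × 4/3 ≈ 16.000 mg/L.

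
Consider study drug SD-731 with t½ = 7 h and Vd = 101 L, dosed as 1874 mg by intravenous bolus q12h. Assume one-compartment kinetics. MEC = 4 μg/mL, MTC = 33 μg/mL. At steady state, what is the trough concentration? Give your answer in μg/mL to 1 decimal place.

τ/t½ = 12/7 ≈ 1.7143, so fraction remaining f = (1/2)^(12/7) ≈ 0.3048.
Accumulation ratio R = 1/(1 − f) ≈ 1/0.6952 ≈ 1.4384.
Single-dose peak C₀ = D/Vd = 1874/101 ≈ 18.554 μg/mL.
Cmax,ss = C₀/(1 − f) ≈ 18.554/0.6952 ≈ 26.689 μg/mL.
Steady-state trough Cmin,ss = Cmax,ss·f ≈ 26.689 × 0.3048 ≈ 8.135 μg/mL.
Trough 8.1 μg/mL vs MEC 4 μg/mL: adequate.

8.1 μg/mL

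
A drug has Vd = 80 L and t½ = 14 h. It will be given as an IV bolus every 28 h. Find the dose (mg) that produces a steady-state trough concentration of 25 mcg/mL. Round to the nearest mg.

6000 mg

τ/t½ = 28/14 ≈ 2, so f = (1/2)^(28/14) ≈ 0.250000.
Cmin,ss = (D/Vd)·f/(1−f), so D = Cmin,ss·Vd·(1−f)/f.
D = 25 × 80 × (1−f)/f ≈ 25 × 80 × 3.00000 ≈ 6000.00 mg.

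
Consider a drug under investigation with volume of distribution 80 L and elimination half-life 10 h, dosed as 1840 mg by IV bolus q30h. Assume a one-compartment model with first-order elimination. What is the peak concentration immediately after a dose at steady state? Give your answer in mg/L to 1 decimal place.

The dosing interval is 3 half-lives, so f = 2^(−3) = 0.125.
Accumulation ratio R = 1/(1 − f) = 1/0.875 = 8/7.
Single-dose peak C₀ = D/Vd = 1840/80 = 23 mg/L.
Steady-state peak Cmax,ss = C₀·R = 23 × 8/7 ≈ 26.286 mg/L.

26.3 mg/L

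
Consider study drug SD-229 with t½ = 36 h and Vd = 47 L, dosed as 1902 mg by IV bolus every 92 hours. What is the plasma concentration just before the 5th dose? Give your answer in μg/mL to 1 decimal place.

f = (1/2)^(τ/t½) = (1/2)^(92/36) ≈ 0.1701.
C₀ = D/Vd = 1902/47 ≈ 40.468 μg/mL.
Before the 5th dose, 4 doses have been given. Superposition: Cmin = C₀·(f + f² + … + f^4).
≈ 40.468 × (0.1701 + 0.0289 + 0.0049 + 0.0008) ≈ 40.468 × 0.2047 ≈ 8.284 μg/mL.

8.3 μg/mL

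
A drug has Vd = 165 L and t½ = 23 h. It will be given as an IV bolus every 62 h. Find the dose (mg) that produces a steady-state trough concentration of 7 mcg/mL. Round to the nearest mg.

6328 mg

τ/t½ = 62/23 ≈ 2.6957, so f = (1/2)^(62/23) ≈ 0.154358.
Cmin,ss = (D/Vd)·f/(1−f), so D = Cmin,ss·Vd·(1−f)/f.
D = 7 × 165 × (1−f)/f ≈ 7 × 165 × 5.47845 ≈ 6327.61 mg.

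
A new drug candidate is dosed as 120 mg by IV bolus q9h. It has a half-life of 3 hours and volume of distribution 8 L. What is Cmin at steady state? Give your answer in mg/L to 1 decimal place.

2.1 mg/L

The dosing interval is 3 half-lives, so f = 2^(−3) = 0.125.
Accumulation ratio R = 1/(1 − f) = 1/0.875 = 8/7.
Single-dose peak C₀ = D/Vd = 120/8 = 15 mg/L.
Steady-state peak Cmax,ss = C₀·R = 15 × 8/7 ≈ 17.143 mg/L.
Steady-state trough Cmin,ss = Cmax,ss·f ≈ 17.143 × 0.125 ≈ 2.143 mg/L.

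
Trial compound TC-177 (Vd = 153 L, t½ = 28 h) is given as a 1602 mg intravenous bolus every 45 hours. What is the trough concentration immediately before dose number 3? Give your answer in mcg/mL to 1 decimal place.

4.6 mcg/mL

f = (1/2)^(τ/t½) = (1/2)^(45/28) ≈ 0.3282.
C₀ = D/Vd = 1602/153 ≈ 10.471 mcg/mL.
Before the 3rd dose, 2 doses have been given. Superposition: Cmin = C₀·(f + f²).
≈ 10.471 × (0.3282 + 0.1077) ≈ 10.471 × 0.4359 ≈ 4.564 mcg/mL.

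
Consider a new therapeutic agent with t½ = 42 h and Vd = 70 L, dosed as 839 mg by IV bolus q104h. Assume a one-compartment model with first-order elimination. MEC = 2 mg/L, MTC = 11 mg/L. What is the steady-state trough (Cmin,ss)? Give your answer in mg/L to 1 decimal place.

2.6 mg/L

τ/t½ = 104/42 ≈ 2.4762, so fraction remaining f = (1/2)^(104/42) ≈ 0.1797.
Each bolus raises the concentration by D/Vd = 839/70 ≈ 11.986 mg/L.
Steady-state trough Cmin,ss = C₀·f/(1−f) ≈ 11.986 × 0.1797/0.8203 ≈ 2.626 mg/L.
Trough 2.6 mg/L vs MEC 2 mg/L: adequate.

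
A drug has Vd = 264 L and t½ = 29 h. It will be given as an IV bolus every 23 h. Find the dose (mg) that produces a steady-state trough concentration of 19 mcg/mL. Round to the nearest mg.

τ/t½ = 23/29 ≈ 0.7931, so f = (1/2)^(23/29) ≈ 0.577101.
Cmin,ss = (D/Vd)·f/(1−f), so D = Cmin,ss·Vd·(1−f)/f.
D = 19 × 264 × (1−f)/f ≈ 19 × 264 × 0.73280 ≈ 3675.72 mg.

3676 mg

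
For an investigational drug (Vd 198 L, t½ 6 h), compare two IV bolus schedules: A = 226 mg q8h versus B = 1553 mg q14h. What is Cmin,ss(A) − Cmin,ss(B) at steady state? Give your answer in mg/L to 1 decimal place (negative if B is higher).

-1.2 mg/L

Regimen A: f = (1/2)^(8/6) ≈ 0.3969; Cmin,ss = (226/198)·f/(1−f) ≈ 0.751 mg/L.
Regimen B: f = (1/2)^(14/6) ≈ 0.1984; Cmin,ss = (1553/198)·f/(1−f) ≈ 1.941 mg/L.
Difference ≈ 0.751 − 1.941 ≈ -1.190 mg/L.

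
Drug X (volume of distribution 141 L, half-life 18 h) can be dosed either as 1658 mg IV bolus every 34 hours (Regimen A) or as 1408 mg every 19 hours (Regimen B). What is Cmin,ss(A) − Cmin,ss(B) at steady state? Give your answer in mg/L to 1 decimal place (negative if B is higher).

-4.9 mg/L

Regimen A: f = (1/2)^(34/18) ≈ 0.2700; Cmin,ss = (1658/141)·f/(1−f) ≈ 4.349 mg/L.
Regimen B: f = (1/2)^(19/18) ≈ 0.4811; Cmin,ss = (1408/141)·f/(1−f) ≈ 9.258 mg/L.
Difference ≈ 4.349 − 9.258 ≈ -4.909 mg/L.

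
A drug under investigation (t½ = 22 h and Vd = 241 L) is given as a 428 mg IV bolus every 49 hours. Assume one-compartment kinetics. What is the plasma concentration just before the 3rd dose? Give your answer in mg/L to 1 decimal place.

f = (1/2)^(τ/t½) = (1/2)^(49/22) ≈ 0.2136.
C₀ = D/Vd = 428/241 ≈ 1.776 mg/L.
Before the 3rd dose, 2 doses have been given. Superposition: Cmin = C₀·(f + f²).
≈ 1.776 × (0.2136 + 0.0456) ≈ 1.776 × 0.2592 ≈ 0.460 mg/L.

0.5 mg/L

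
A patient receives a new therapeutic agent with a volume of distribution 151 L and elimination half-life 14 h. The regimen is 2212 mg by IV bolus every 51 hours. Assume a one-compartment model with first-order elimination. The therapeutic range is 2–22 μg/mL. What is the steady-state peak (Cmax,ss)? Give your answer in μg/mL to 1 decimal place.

15.9 μg/mL

k = ln2/t½ = ln2/14 ≈ 0.049511 h⁻¹; fraction remaining f = e^(−kτ) = e^(−0.049511×51) ≈ 0.0801.
At steady state, accumulation factor R = 1/(1 − e^(−kτ)) ≈ 1.0871.
Each bolus raises the concentration by D/Vd = 2212/151 ≈ 14.649 μg/mL.
Steady-state peak Cmax,ss = C₀·R ≈ 14.649 × 1.0871 ≈ 15.925 μg/mL.
Peak 15.9 μg/mL vs MTC 22 μg/mL: below toxic threshold.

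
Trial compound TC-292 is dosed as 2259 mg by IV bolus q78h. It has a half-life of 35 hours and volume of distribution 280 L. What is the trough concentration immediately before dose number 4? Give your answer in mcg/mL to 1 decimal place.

f = (1/2)^(τ/t½) = (1/2)^(78/35) ≈ 0.2134.
C₀ = D/Vd = 2259/280 ≈ 8.068 mcg/mL.
Before the 4th dose, 3 doses have been given. Superposition: Cmin = C₀·(f + f² + … + f^3).
≈ 8.068 × (0.2134 + 0.0455 + 0.0097) ≈ 8.068 × 0.2686 ≈ 2.167 mcg/mL.

2.2 mcg/mL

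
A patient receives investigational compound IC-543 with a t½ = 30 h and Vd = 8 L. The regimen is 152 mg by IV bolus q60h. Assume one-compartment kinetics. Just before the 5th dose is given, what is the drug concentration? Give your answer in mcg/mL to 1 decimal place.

6.3 mcg/mL

f = (1/2)^(τ/t½) = (1/2)^(60/30) ≈ 0.2500.
C₀ = D/Vd = 152/8 ≈ 19.000 mcg/mL.
Before the 5th dose, 4 doses have been given. Superposition: Cmin = C₀·(f + f² + … + f^4).
≈ 19.000 × (0.2500 + 0.0625 + 0.0156 + 0.0039) ≈ 19.000 × 0.3320 ≈ 6.308 mcg/mL.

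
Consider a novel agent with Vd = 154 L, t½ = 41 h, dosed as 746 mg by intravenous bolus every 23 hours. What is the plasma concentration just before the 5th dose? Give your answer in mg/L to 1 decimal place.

8.0 mg/L

f = (1/2)^(τ/t½) = (1/2)^(23/41) ≈ 0.6778.
C₀ = D/Vd = 746/154 ≈ 4.844 mg/L.
Before the 5th dose, 4 doses have been given. Superposition: Cmin = C₀·(f + f² + … + f^4).
≈ 4.844 × (0.6778 + 0.4594 + 0.3114 + 0.2111) ≈ 4.844 × 1.6597 ≈ 8.040 mg/L.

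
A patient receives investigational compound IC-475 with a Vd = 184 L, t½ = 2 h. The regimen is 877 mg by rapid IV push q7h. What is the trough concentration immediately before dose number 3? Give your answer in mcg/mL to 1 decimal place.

0.5 mcg/mL

f = (1/2)^(τ/t½) = (1/2)^(7/2) ≈ 0.0884.
C₀ = D/Vd = 877/184 ≈ 4.766 mcg/mL.
Before the 3rd dose, 2 doses have been given. Superposition: Cmin = C₀·(f + f²).
≈ 4.766 × (0.0884 + 0.0078) ≈ 4.766 × 0.0962 ≈ 0.458 mcg/mL.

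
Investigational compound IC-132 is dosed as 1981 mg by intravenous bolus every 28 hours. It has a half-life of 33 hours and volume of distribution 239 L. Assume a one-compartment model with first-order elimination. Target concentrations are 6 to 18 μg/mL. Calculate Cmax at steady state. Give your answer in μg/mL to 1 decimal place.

18.6 μg/mL

k = ln2/t½ = ln2/33 ≈ 0.021004 h⁻¹; fraction remaining f = e^(−kτ) = e^(−0.021004×28) ≈ 0.5554.
At steady state, accumulation factor R = 1/(1 − e^(−kτ)) ≈ 2.2492.
Each bolus raises the concentration by D/Vd = 1981/239 ≈ 8.289 μg/mL.
Steady-state peak Cmax,ss = C₀·R ≈ 8.289 × 2.2492 ≈ 18.644 μg/mL.
Peak 18.6 μg/mL vs MTC 18 μg/mL: exceeds toxic threshold.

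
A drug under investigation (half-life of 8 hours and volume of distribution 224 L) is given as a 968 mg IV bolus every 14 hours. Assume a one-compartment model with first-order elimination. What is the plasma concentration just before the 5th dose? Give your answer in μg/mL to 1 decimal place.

f = (1/2)^(τ/t½) = (1/2)^(14/8) ≈ 0.2973.
C₀ = D/Vd = 968/224 ≈ 4.321 μg/mL.
Before the 5th dose, 4 doses have been given. Superposition: Cmin = C₀·(f + f² + … + f^4).
≈ 4.321 × (0.2973 + 0.0884 + 0.0263 + 0.0078) ≈ 4.321 × 0.4198 ≈ 1.814 μg/mL.

1.8 μg/mL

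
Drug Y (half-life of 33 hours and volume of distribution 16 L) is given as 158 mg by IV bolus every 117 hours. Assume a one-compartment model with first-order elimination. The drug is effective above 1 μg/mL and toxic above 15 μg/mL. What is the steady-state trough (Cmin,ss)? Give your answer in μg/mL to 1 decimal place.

Over one 117-h interval, 117/33 ≈ 3.5455 half-lives elapse, leaving f ≈ 0.0856 of each dose.
Accumulation ratio R = 1/(1 − f) ≈ 1/0.9144 ≈ 1.0936.
Each bolus raises the concentration by D/Vd = 158/16 ≈ 9.875 μg/mL.
Cmax,ss = C₀/(1 − f) ≈ 9.875/0.9144 ≈ 10.799 μg/mL.
One interval later, Cmin,ss = Cmax,ss·e^(−kτ) ≈ 10.799 × 0.0856 ≈ 0.924 μg/mL.
Trough 0.9 μg/mL vs MEC 1 μg/mL: subtherapeutic.

0.9 μg/mL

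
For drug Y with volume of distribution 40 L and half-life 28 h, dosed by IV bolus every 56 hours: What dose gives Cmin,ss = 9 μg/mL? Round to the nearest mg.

τ/t½ = 56/28 ≈ 2, so f = (1/2)^(56/28) ≈ 0.250000.
Cmin,ss = (D/Vd)·f/(1−f), so D = Cmin,ss·Vd·(1−f)/f.
D = 9 × 40 × (1−f)/f ≈ 9 × 40 × 3.00000 ≈ 1080.00 mg.

1080 mg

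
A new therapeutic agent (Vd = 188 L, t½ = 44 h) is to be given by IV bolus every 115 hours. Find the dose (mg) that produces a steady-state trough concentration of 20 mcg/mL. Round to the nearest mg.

τ/t½ = 115/44 ≈ 2.6136, so f = (1/2)^(115/44) ≈ 0.163387.
Cmin,ss = (D/Vd)·f/(1−f), so D = Cmin,ss·Vd·(1−f)/f.
D = 20 × 188 × (1−f)/f ≈ 20 × 188 × 5.12044 ≈ 19252.85 mg.

19253 mg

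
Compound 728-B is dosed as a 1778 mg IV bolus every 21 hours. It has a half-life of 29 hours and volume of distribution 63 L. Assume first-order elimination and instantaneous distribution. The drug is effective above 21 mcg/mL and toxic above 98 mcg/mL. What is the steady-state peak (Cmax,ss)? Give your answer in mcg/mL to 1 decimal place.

71.5 mcg/mL

k = ln2/t½ = ln2/29 ≈ 0.023902 h⁻¹; fraction remaining f = e^(−kτ) = e^(−0.023902×21) ≈ 0.6054.
Accumulation ratio R = 1/(1 − f) ≈ 1/0.3946 ≈ 2.5342.
Single-dose peak C₀ = D/Vd = 1778/63 ≈ 28.222 mcg/mL.
Cmax,ss = C₀/(1 − f) ≈ 28.222/0.3946 ≈ 71.521 mcg/mL.
Peak 71.5 mcg/mL vs MTC 98 mcg/mL: below toxic threshold.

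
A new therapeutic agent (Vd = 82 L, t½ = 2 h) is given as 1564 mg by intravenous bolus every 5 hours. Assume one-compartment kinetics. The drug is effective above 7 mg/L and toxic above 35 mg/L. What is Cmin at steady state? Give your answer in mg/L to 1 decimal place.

Over one 5-h interval, 5/2 ≈ 2.5 half-lives elapse, leaving f ≈ 0.1768 of each dose.
At steady state, accumulation factor R = 1/(1 − e^(−kτ)) ≈ 1.2148.
Single-dose peak C₀ = D/Vd = 1564/82 ≈ 19.073 mg/L.
Steady-state peak Cmax,ss = C₀·R ≈ 19.073 × 1.2148 ≈ 23.170 mg/L.
Steady-state trough Cmin,ss = Cmax,ss·f ≈ 23.170 × 0.1768 ≈ 4.096 mg/L.
Trough 4.1 mg/L vs MEC 7 mg/L: subtherapeutic.

4.1 mg/L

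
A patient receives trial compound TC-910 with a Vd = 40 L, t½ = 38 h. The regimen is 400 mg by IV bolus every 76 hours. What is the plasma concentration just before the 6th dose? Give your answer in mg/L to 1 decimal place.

f = (1/2)^(τ/t½) = (1/2)^(76/38) ≈ 0.2500.
C₀ = D/Vd = 400/40 ≈ 10.000 mg/L.
Before the 6th dose, 5 doses have been given. Superposition: Cmin = C₀·(f + f² + … + f^5).
≈ 10.000 × (0.2500 + 0.0625 + 0.0156 + 0.0039 + 0.0010) ≈ 10.000 × 0.3330 ≈ 3.330 mg/L.

3.3 mg/L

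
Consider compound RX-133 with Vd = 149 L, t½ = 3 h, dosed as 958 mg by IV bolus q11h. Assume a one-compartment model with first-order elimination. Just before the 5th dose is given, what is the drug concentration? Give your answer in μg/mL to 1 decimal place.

0.5 μg/mL

f = (1/2)^(τ/t½) = (1/2)^(11/3) ≈ 0.0787.
C₀ = D/Vd = 958/149 ≈ 6.430 μg/mL.
Before the 5th dose, 4 doses have been given. Superposition: Cmin = C₀·(f + f² + … + f^4).
≈ 6.430 × (0.0787 + 0.0062 + 0.0005 + 0.0000) ≈ 6.430 × 0.0854 ≈ 0.549 μg/mL.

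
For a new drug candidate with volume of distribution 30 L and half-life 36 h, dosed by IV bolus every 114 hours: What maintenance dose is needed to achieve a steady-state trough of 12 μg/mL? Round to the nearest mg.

2873 mg

τ/t½ = 114/36 ≈ 3.1667, so f = (1/2)^(114/36) ≈ 0.111362.
Cmin,ss = (D/Vd)·f/(1−f), so D = Cmin,ss·Vd·(1−f)/f.
D = 12 × 30 × (1−f)/f ≈ 12 × 30 × 7.97972 ≈ 2872.70 mg.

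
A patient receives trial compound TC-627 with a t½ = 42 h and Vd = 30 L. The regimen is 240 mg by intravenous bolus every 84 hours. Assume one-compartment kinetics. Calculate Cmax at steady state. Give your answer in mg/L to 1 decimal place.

The dosing interval is 2 half-lives, so f = 2^(−2) = 0.25.
At steady state, R = 1/(1 − 0.25) = 4/3.
Single-dose peak C₀ = D/Vd = 240/30 = 8 mg/L.
Steady-state peak Cmax,ss = C₀·R = 8 × 4/3 ≈ 10.667 mg/L.

10.7 mg/L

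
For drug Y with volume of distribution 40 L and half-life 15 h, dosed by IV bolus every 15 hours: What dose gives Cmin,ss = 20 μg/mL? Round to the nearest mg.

τ/t½ = 15/15 ≈ 1, so f = (1/2)^(15/15) ≈ 0.500000.
Cmin,ss = (D/Vd)·f/(1−f), so D = Cmin,ss·Vd·(1−f)/f.
D = 20 × 40 × (1−f)/f ≈ 20 × 40 × 1.00000 ≈ 800.00 mg.

800 mg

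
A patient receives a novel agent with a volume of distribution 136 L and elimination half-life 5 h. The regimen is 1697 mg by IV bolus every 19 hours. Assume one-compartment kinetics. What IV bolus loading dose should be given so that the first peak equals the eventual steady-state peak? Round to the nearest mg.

1828 mg

f = (1/2)^(19/5) ≈ 0.071794; accumulation ratio R = 1/(1−f) ≈ 1.07735.
Loading dose to hit Cmax,ss on first dose: D_load = D_maint·R ≈ 1697 × 1.07735 ≈ 1828.26 mg.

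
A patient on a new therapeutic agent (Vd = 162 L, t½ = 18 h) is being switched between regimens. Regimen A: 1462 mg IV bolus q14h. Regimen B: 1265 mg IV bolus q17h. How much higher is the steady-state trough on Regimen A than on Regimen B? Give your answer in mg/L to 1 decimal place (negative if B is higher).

Regimen A: f = (1/2)^(14/18) ≈ 0.5833; Cmin,ss = (1462/162)·f/(1−f) ≈ 12.633 mg/L.
Regimen B: f = (1/2)^(17/18) ≈ 0.5196; Cmin,ss = (1265/162)·f/(1−f) ≈ 8.446 mg/L.
Difference ≈ 12.633 − 8.446 ≈ 4.187 mg/L.

4.2 mg/L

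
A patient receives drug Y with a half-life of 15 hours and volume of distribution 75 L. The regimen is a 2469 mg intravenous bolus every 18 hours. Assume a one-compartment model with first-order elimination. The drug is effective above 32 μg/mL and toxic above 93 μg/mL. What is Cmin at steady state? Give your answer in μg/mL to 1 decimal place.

τ/t½ = 18/15 ≈ 1.2, so fraction remaining f = (1/2)^(18/15) ≈ 0.4353.
Accumulation ratio R = 1/(1 − f) ≈ 1/0.5647 ≈ 1.7709.
Each bolus raises the concentration by D/Vd = 2469/75 ≈ 32.920 μg/mL.
Cmax,ss = C₀/(1 − f) ≈ 32.920/0.5647 ≈ 58.296 μg/mL.
Steady-state trough Cmin,ss = Cmax,ss·f ≈ 58.296 × 0.4353 ≈ 25.376 μg/mL.
Trough 25.4 μg/mL vs MEC 32 μg/mL: subtherapeutic.

25.4 μg/mL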